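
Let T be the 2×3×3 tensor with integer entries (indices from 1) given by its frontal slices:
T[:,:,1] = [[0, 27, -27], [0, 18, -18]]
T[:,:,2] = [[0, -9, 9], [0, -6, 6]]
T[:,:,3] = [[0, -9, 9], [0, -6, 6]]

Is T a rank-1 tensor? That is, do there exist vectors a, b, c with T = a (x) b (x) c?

If T = a (x) b (x) c then every fibre of T is a multiple of the corresponding factor, so read the factors off the fibres through the nonzero entry T[1,2,1] = 27.
The mode-1 fibre T[:,2,1] = [27, 18] gives a = (3, 2) (primitive direction); the mode-2 fibre T[1,:,1] = [0, 27, -27] gives b = (0, 1, -1); then c[k] = T[1,2,k] / (a[1]·b[2]) = [27, -9, -9] / 3 = (9, -3, -3).
Expanding (3, 2) (x) (0, 1, -1) (x) (9, -3, -3) reproduces all 18 entries of T, so T = (3, 2) (x) (0, 1, -1) (x) (9, -3, -3) and rank(T) ≤ 1.
Equivalently every frontal slice T[:,:,k] is c[k] times the rank-1 matrix (3, 2) (x) (0, 1, -1). So T has rank 1 (it is nonzero).

Yes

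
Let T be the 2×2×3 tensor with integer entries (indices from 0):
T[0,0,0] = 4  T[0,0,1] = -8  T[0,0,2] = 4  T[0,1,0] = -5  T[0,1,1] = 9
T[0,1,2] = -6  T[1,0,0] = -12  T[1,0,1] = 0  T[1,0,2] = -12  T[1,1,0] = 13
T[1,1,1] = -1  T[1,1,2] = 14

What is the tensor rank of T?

3

Lower bound: in the mode-3 unfolding of T (rows indexed by k, columns by (i,j)) the 3×3 minor on rows k ∈ {0, 1, 2}, columns (i,j) ∈ {(0,0), (0,1), (1,0)} is det [[4, -5, -12], [-8, 9, 0], [4, -6, -12]] = -96 ≠ 0, so that unfolding has rank ≥ 3 and hence rank(T) ≥ 3 (CP rank is at least every unfolding rank, though it can be larger).
Upper bound: T is a sum of 3 rank-1 terms, T = [1, -1] ⊗ [0, 1] ⊗ [-1, 1, -2] + [1, -1] ⊗ [1, -1] ⊗ [8, -4, 8] + [1, 1] ⊗ [1, -1] ⊗ [-4, -4, -4] (one valid choice — decompositions are not unique — normalised so each a, b is primitive with positive first nonzero entry; check it by expanding all entries), so rank(T) ≤ 3.
These bounds meet, so rank(T) = 3.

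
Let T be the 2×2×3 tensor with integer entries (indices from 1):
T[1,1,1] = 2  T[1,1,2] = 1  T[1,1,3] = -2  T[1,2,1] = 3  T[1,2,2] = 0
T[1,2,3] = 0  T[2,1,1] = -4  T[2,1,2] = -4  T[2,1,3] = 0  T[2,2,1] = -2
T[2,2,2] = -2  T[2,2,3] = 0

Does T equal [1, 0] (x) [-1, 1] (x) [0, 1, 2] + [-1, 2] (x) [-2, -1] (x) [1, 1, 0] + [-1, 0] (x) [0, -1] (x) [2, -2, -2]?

Reconstruct entrywise from the claimed factors. For example, T[1,1,2] = 1 and Σₗ aₗ[1]bₗ[1]cₗ[2] = (1)·(-1)·(1) + (-1)·(-2)·(1) + (-1)·(0)·(-2) = 1; checking all 12 entries, every one matches. The claim holds.

Yes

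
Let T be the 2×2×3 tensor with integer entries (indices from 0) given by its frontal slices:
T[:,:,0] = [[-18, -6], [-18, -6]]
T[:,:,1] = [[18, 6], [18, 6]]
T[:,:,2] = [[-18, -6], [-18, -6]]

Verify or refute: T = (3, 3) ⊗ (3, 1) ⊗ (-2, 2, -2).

Reconstruct entrywise from the claimed factors. For example, T[1,1,0] = -6 and Σₗ aₗ[1]bₗ[1]cₗ[0] = (3)·(1)·(-2) = -6; checking all 12 entries, every one matches. The claim holds.

Yes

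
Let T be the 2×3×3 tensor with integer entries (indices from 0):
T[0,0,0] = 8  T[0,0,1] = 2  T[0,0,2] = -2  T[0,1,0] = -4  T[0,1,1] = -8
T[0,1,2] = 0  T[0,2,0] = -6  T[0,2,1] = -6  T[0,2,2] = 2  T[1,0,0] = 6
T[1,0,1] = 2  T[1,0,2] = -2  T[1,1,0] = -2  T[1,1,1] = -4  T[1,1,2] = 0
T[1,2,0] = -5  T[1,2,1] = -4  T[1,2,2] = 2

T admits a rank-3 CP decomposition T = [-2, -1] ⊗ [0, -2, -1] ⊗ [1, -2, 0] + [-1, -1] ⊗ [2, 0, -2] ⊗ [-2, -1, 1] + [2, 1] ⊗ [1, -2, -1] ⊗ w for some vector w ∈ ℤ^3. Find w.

w = [2, 0, 0]

Subtract the known terms from T to get the rank-1 residual R = [2, 1] ⊗ [1, -2, -1] ⊗ w, so R[i,j,k] = a[i]·b[j]·w[k]. Pick indices with nonzero a[0]·b[0] = (2)·(1) = 2. Only the fibre through (0,0,·) is needed: R[0,0,:] = T[0,0,:] − Σₗ aₗ[0]bₗ[0]cₗ = [8, 2, -2] − (-2)·(0)·[1, -2, 0] − (-1)·(2)·[-2, -1, 1] = [4, 0, 0]. Then w[k] = R[0,0,k] / 2 for each k, giving w = [4, 0, 0] / 2 = [2, 0, 0].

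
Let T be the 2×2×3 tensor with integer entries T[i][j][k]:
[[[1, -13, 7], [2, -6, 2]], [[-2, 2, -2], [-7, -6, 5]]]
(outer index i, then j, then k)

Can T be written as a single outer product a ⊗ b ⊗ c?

No

The mode-3 unfolding of T (rows indexed by k, columns by (i,j) = (0,0), (0,1), (1,0), (1,1)) is [[1, 2, -2, -7], [-13, -6, 2, -6], [7, 2, -2, 5]].
There the 3×3 minor on rows k ∈ {0, 1, 2}, columns (i,j) ∈ {(0,0), (0,1), (1,0)} is det [[1, 2, -2], [-13, -6, 2], [7, 2, -2]] = -48 ≠ 0, so this unfolding has rank ≥ 3; CP rank is at least every unfolding rank, so rank(T) ≥ 3.
In particular rank(T) ≥ 3 > 1, so T is not rank-1.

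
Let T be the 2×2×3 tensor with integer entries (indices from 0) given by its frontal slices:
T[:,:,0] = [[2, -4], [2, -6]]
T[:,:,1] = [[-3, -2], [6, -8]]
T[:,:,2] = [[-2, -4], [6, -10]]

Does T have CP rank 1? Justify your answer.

No

The mode-3 unfolding of T (rows indexed by k, columns by (i,j) = (0,0), (0,1), (1,0), (1,1)) is [[2, -4, 2, -6], [-3, -2, 6, -8], [-2, -4, 6, -10]].
There the 3×3 minor on rows k ∈ {0, 1, 2}, columns (i,j) ∈ {(0,0), (0,1), (1,0)} is det [[2, -4, 2], [-3, -2, 6], [-2, -4, 6]] = 16 ≠ 0, so this unfolding has rank ≥ 3; CP rank is at least every unfolding rank, so rank(T) ≥ 3.
In particular rank(T) ≥ 3 > 1, so T is not rank-1.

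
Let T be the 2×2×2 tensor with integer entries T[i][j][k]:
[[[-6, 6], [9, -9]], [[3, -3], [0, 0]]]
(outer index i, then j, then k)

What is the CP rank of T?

2

Lower bound: in the mode-2 unfolding of T (rows indexed by j, columns by (i,k)) the 2×2 minor on rows j ∈ {0, 1}, columns (i,k) ∈ {(0,0), (1,0)} is det [[-6, 3], [9, 0]] = -27 ≠ 0, so that unfolding has rank ≥ 2 and hence rank(T) ≥ 2 (CP rank is at least every unfolding rank, though it can be larger).
Upper bound: T[:,:,k] = c[k]·M for every slice, with c = [1, -1] and M = [[-6, 9], [3, 0]] (rows i, columns j).
Splitting M by its rows (i = 0, 1), M = [1, 0][-6, 9]ᵀ + [0, 1][3, 0]ᵀ.
Hence T = [1, 0] (x) [-6, 9] (x) [1, -1] + [0, 1] (x) [3, 0] (x) [1, -1], so rank(T) ≤ 2.
These bounds meet, so rank(T) = 2.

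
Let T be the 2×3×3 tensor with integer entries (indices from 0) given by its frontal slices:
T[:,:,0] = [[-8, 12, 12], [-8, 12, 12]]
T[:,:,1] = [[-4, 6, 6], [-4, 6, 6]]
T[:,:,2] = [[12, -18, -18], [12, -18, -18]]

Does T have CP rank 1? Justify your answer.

If T = a ⊗ b ⊗ c then every fibre of T is a multiple of the corresponding factor, so read the factors off the fibres through the nonzero entry T[0,0,0] = -8.
The mode-1 fibre T[:,0,0] = [-8, -8] gives a = (1, 1) (primitive direction); the mode-2 fibre T[0,:,0] = [-8, 12, 12] gives b = (2, -3, -3); then c[k] = T[0,0,k] / (a[0]·b[0]) = [-8, -4, 12] / 2 = (-4, -2, 6).
Expanding (1, 1) ⊗ (2, -3, -3) ⊗ (-4, -2, 6) reproduces all 18 entries of T, so T = (1, 1) ⊗ (2, -3, -3) ⊗ (-4, -2, 6) and rank(T) ≤ 1.
Equivalently every frontal slice T[:,:,k] is c[k] times the rank-1 matrix (1, 1) ⊗ (2, -3, -3). So T has rank 1 (it is nonzero).

Yes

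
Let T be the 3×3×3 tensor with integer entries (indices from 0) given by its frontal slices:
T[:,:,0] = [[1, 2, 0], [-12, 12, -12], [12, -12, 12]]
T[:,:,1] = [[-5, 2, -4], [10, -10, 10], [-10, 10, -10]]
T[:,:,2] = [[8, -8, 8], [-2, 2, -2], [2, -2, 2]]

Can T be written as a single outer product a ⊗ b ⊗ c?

No

The mode-3 unfolding of T (rows indexed by k, columns by (i,j) = (0,0), (0,1), (0,2), (1,0), (1,1), (1,2), (2,0), (2,1), (2,2)) is [[1, 2, 0, -12, 12, -12, 12, -12, 12], [-5, 2, -4, 10, -10, 10, -10, 10, -10], [8, -8, 8, -2, 2, -2, 2, -2, 2]].
There the 3×3 minor on rows k ∈ {0, 1, 2}, columns (i,j) ∈ {(0,0), (0,1), (1,0)} is det [[1, 2, -12], [-5, 2, 10], [8, -8, -2]] = -72 ≠ 0, so this unfolding has rank ≥ 3; CP rank is at least every unfolding rank, so rank(T) ≥ 3.
In particular rank(T) ≥ 3 > 1, so T is not rank-1.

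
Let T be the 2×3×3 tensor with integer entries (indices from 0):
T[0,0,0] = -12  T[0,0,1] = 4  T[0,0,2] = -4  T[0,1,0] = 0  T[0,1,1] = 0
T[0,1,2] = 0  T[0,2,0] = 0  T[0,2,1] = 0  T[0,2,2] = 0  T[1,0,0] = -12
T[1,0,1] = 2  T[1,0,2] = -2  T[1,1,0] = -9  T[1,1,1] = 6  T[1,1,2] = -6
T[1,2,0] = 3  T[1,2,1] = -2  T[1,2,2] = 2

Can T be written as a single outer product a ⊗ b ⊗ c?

No

The mode-2 unfolding of T (rows indexed by j, columns by (i,k) = (0,0), (0,1), (0,2), (1,0), (1,1), (1,2)) is [[-12, 4, -4, -12, 2, -2], [0, 0, 0, -9, 6, -6], [0, 0, 0, 3, -2, 2]].
There the 2×2 minor on rows j ∈ {0, 1}, columns (i,k) ∈ {(0,0), (1,0)} is det [[-12, -12], [0, -9]] = 108 ≠ 0, so this unfolding has rank ≥ 2; CP rank is at least every unfolding rank, so rank(T) ≥ 2.
In particular rank(T) ≥ 2 > 1, so T is not rank-1.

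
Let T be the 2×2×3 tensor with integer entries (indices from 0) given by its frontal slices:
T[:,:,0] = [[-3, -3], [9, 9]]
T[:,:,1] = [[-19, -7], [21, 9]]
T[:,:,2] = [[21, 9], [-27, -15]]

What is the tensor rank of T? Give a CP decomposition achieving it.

Lower bound: the mode-3 unfolding of T (rows indexed by k, columns by (i,j) = (0,0), (0,1), (1,0), (1,1)) is [[-3, -3, 9, 9], [-19, -7, 21, 9], [21, 9, -27, -15]].
There the 2×2 minor on rows k ∈ {0, 1}, columns (i,j) ∈ {(0,0), (0,1)} is det [[-3, -3], [-19, -7]] = -36 ≠ 0, so this unfolding has rank ≥ 2; CP rank is at least every unfolding rank, so rank(T) ≥ 2. (This is only a lower bound: in general the CP rank may exceed every unfolding rank, so we still need to exhibit 2 rank-1 terms summing to T.)
Upper bound — finding two terms. Write S_k = T[:,:,k] for the frontal slices: S₀ = [[-3, -3], [9, 9]], S₁ = [[-19, -7], [21, 9]], S₂ = [[21, 9], [-27, -15]].
If T = a₁ ⊗ b₁ ⊗ c₁ + a₂ ⊗ b₂ ⊗ c₂ then each S_k = c₁[k]·a₁b₁ᵀ + c₂[k]·a₂b₂ᵀ. S₀ and S₁ are linearly independent, so a₁b₁ᵀ and a₂b₂ᵀ must span the same plane of matrices: they are the rank-1 matrices of the form x·S₀ + y·S₁.
det(x·S₀ + y·S₁) is −72·xy − 24·y² = (-24)·(y)(3·x + y), vanishing at (x:y) = (1:0) and (1:-3).
M₁ = S₀ = [[-3, -3], [9, 9]] = (-3)·[1, -3][1, 1]ᵀ and M₂ = S₀ − 3·S₁ = [[54, 18], [-54, -18]] = 18·[1, -1][3, 1]ᵀ, so take a₁ = [1, -3], b₁ = [1, 1], a₂ = [1, -1], b₂ = [3, 1].
Each slice is an integer combination of E₁ = a₁b₁ᵀ and E₂ = a₂b₂ᵀ: S₀ = −3·E₁, S₁ = −E₁ − 6·E₂, S₂ = 3·E₁ + 6·E₂; reading off coefficients, c₁ = [-3, -1, 3] and c₂ = [0, -6, 6].
Hence T = [1, -3] ⊗ [1, 1] ⊗ [-3, -1, 3] + [1, -1] ⊗ [3, 1] ⊗ [0, -6, 6], so rank(T) ≤ 2.
These bounds meet, so rank(T) = 2.

rank(T) = 2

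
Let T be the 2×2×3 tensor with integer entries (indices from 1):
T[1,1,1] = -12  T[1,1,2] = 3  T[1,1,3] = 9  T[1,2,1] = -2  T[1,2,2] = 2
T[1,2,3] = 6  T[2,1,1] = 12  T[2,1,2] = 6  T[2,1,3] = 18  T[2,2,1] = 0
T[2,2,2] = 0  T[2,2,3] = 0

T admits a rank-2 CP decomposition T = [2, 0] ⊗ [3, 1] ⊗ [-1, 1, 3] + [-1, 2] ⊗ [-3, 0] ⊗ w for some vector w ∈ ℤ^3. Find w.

Subtract the known terms from T to get the rank-1 residual R = [-1, 2] ⊗ [-3, 0] ⊗ w, so R[i,j,k] = a[i]·b[j]·w[k]. Pick indices with nonzero a[1]·b[1] = (-1)·(-3) = 3. Only the fibre through (1,1,·) is needed: R[1,1,:] = T[1,1,:] − Σₗ aₗ[1]bₗ[1]cₗ = [-12, 3, 9] − (2)·(3)·[-1, 1, 3] = [-6, -3, -9]. Then w[k] = R[1,1,k] / 3 for each k, giving w = [-6, -3, -9] / 3 = [-2, -1, -3].

w = [-2, -1, -3]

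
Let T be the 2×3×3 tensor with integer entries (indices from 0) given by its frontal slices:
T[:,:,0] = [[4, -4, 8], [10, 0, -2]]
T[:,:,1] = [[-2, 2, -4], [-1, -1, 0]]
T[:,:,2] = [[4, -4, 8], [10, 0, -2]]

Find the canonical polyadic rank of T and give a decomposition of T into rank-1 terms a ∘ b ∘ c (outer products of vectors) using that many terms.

Lower bound: the mode-2 unfolding of T (rows indexed by j, columns by (i,k) = (0,0), (0,1), (0,2), (1,0), (1,1), (1,2)) is [[4, -2, 4, 10, -1, 10], [-4, 2, -4, 0, -1, 0], [8, -4, 8, -2, 0, -2]].
There the 3×3 minor on rows j ∈ {0, 1, 2}, columns (i,k) ∈ {(0,0), (1,0), (1,1)} is det [[4, 10, -1], [-4, 0, -1], [8, -2, 0]] = -96 ≠ 0, so this unfolding has rank ≥ 3; CP rank is at least every unfolding rank, so rank(T) ≥ 3. (This is only a lower bound: in general the CP rank may exceed every unfolding rank, so we still need to exhibit 3 rank-1 terms summing to T.)
Upper bound: T is a sum of 3 rank-1 terms, T = [0, 1] ∘ [2, 0, -1] ∘ [2, 2, 2] + [0, 1] ∘ [2, 1, -2] ∘ [2, -2, 2] + [2, 1] ∘ [1, -1, 2] ∘ [2, -1, 2] (one valid choice — decompositions are not unique — normalised so each a, b is primitive with positive first nonzero entry; check it by expanding all entries), so rank(T) ≤ 3.
These bounds meet, so rank(T) = 3.

rank(T) = 3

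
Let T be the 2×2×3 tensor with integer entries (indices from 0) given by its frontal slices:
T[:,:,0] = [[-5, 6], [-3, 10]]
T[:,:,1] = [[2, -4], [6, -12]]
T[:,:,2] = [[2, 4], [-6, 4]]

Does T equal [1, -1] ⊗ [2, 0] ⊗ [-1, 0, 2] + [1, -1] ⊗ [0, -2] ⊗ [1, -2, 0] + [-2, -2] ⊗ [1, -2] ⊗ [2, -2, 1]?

No

Reconstruct entry (0,0,0) from the claimed factors: Σₗ aₗ[0]bₗ[0]cₗ[0] = (1)·(2)·(-1) + (1)·(0)·(1) + (-2)·(1)·(2) = -6, but T[0,0,0] = -5. The claim is false.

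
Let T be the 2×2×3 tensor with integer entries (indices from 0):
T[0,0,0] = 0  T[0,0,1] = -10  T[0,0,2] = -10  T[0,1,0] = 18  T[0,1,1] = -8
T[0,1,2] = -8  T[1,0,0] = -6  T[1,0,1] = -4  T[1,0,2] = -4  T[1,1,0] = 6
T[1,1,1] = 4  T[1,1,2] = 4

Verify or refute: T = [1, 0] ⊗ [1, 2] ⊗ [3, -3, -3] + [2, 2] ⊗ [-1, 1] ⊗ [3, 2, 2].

No

Reconstruct entry (0,0,0) from the claimed factors: Σₗ aₗ[0]bₗ[0]cₗ[0] = (1)·(1)·(3) + (2)·(-1)·(3) = -3, but T[0,0,0] = 0. The claim is false.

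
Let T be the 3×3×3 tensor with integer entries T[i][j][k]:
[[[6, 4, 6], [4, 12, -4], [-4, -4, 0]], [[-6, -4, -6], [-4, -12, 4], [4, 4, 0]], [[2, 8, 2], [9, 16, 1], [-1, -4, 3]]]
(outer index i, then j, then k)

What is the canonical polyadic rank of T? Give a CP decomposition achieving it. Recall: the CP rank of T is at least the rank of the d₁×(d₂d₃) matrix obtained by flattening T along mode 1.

rank(T) = 3

Lower bound: the mode-2 unfolding of T (rows indexed by j, columns by (i,k) = (0,0), (0,1), (0,2), (1,0), (1,1), (1,2), (2,0), (2,1), (2,2)) is [[6, 4, 6, -6, -4, -6, 2, 8, 2], [4, 12, -4, -4, -12, 4, 9, 16, 1], [-4, -4, 0, 4, 4, 0, -1, -4, 3]].
There the 3×3 minor on rows j ∈ {0, 1, 2}, columns (i,k) ∈ {(0,0), (0,1), (0,2)} is det [[6, 4, 6], [4, 12, -4], [-4, -4, 0]] = 160 ≠ 0, so this unfolding has rank ≥ 3; CP rank is at least every unfolding rank, so rank(T) ≥ 3. (This is only a lower bound: in general the CP rank may exceed every unfolding rank, so we still need to exhibit 3 rank-1 terms summing to T.)
Upper bound: T is a sum of 3 rank-1 terms, T = [1, -1, 1] ⊗ [0, 2, -1] ⊗ [2, 4, -2] + [1, -1, 2] ⊗ [1, 1, 0] ⊗ [2, 4, 2] + [2, -2, -1] ⊗ [2, -1, -1] ⊗ [1, 0, 1] (written with every a and b primitive with positive leading entry and the scale carried by c; CP decompositions are not unique, and this one is verified by expanding entrywise), so rank(T) ≤ 3.
These bounds meet, so rank(T) = 3.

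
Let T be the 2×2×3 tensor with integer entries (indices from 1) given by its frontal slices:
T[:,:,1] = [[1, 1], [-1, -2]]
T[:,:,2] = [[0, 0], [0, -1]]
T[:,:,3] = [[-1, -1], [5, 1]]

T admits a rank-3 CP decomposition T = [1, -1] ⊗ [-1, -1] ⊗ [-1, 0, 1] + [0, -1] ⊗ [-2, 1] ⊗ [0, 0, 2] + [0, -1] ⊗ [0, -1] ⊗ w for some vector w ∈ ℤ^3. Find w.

w = [-1, -1, 2]

Subtract the known terms from T to get the rank-1 residual R = [0, -1] ⊗ [0, -1] ⊗ w, so R[i,j,k] = a[i]·b[j]·w[k]. Pick indices with nonzero a[2]·b[2] = (-1)·(-1) = 1. Only the fibre through (2,2,·) is needed: R[2,2,:] = T[2,2,:] − Σₗ aₗ[2]bₗ[2]cₗ = [-2, -1, 1] − (-1)·(-1)·[-1, 0, 1] − (-1)·(1)·[0, 0, 2] = [-1, -1, 2]. Then w[k] = R[2,2,k] / 1 for each k, giving w = [-1, -1, 2] / 1 = [-1, -1, 2].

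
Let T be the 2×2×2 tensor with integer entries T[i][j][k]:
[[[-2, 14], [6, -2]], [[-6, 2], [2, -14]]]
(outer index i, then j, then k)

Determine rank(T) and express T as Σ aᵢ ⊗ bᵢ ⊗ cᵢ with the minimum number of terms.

Lower bound: the mode-2 unfolding of T (rows indexed by j, columns by (i,k) = (0,0), (0,1), (1,0), (1,1)) is [[-2, 14, -6, 2], [6, -2, 2, -14]].
There the 2×2 minor on rows j ∈ {0, 1}, columns (i,k) ∈ {(0,0), (0,1)} is det [[-2, 14], [6, -2]] = -80 ≠ 0, so this unfolding has rank ≥ 2; CP rank is at least every unfolding rank, so rank(T) ≥ 2. (This is only a lower bound: in general the CP rank may exceed every unfolding rank, so we still need to exhibit 2 rank-1 terms summing to T.)
Upper bound — finding two terms. Write S_k = T[:,:,k] for the frontal slices: S₀ = [[-2, 6], [-6, 2]], S₁ = [[14, -2], [2, -14]].
If T = a₁ ⊗ b₁ ⊗ c₁ + a₂ ⊗ b₂ ⊗ c₂ then each S_k = c₁[k]·a₁b₁ᵀ + c₂[k]·a₂b₂ᵀ. S₀ and S₁ are linearly independent, so a₁b₁ᵀ and a₂b₂ᵀ must span the same plane of matrices: they are the rank-1 matrices of the form x·S₀ + y·S₁.
det(x·S₀ + y·S₁) is 32·x² + 32·xy − 192·y² = 32·(x + 3·y)(x − 2·y), vanishing at (x:y) = (3:-1) and (2:1).
M₁ = 3·S₀ − S₁ = [[-20, 20], [-20, 20]] = (-20)·(1, 1)(1, -1)ᵀ and M₂ = 2·S₀ + S₁ = [[10, 10], [-10, -10]] = 10·(1, -1)(1, 1)ᵀ, so take a₁ = (1, 1), b₁ = (1, -1), a₂ = (1, -1), b₂ = (1, 1).
Each slice is an integer combination of E₁ = a₁b₁ᵀ and E₂ = a₂b₂ᵀ: S₀ = −4·E₁ + 2·E₂, S₁ = 8·E₁ + 6·E₂; reading off coefficients, c₁ = (-4, 8) and c₂ = (2, 6).
Hence T = (1, 1) ⊗ (1, -1) ⊗ (-4, 8) + (1, -1) ⊗ (1, 1) ⊗ (2, 6), so rank(T) ≤ 2.
These bounds meet, so rank(T) = 2.

rank(T) = 2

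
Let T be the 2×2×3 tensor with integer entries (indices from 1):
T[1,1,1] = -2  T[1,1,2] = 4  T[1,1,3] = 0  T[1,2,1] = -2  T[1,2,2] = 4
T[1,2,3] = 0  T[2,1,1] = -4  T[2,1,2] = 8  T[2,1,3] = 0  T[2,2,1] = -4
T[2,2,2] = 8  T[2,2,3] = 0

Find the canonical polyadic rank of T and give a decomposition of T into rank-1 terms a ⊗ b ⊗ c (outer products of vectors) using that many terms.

Lower bound: T ≠ 0 (e.g. T[1,1,1] = -2), so rank(T) ≥ 1.
Upper bound: the mode-1 fibre T[:,1,1] = [-2, -4] gives a = [1, 2] (primitive direction); the mode-2 fibre T[1,:,1] = [-2, -2] gives b = [1, 1]; then c[k] = T[1,1,k] / (a[1]·b[1]) = [-2, 4, 0] / 1 = [-2, 4, 0].
Expanding [1, 2] ⊗ [1, 1] ⊗ [-2, 4, 0] reproduces all 12 entries of T, so T = [1, 2] ⊗ [1, 1] ⊗ [-2, 4, 0] and rank(T) ≤ 1.
These bounds meet, so rank(T) = 1.

rank(T) = 1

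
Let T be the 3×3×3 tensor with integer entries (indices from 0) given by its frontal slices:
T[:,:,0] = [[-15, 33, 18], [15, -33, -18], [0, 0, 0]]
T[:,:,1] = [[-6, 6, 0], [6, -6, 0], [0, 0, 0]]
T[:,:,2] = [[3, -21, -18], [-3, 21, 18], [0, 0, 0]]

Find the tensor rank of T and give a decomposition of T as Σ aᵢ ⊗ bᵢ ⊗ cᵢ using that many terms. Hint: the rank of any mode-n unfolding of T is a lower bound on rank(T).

rank(T) = 2

Lower bound: the mode-3 unfolding of T (rows indexed by k, columns by (i,j) = (0,0), (0,1), (0,2), (1,0), (1,1), (1,2), (2,0), (2,1), (2,2)) is [[-15, 33, 18, 15, -33, -18, 0, 0, 0], [-6, 6, 0, 6, -6, 0, 0, 0, 0], [3, -21, -18, -3, 21, 18, 0, 0, 0]].
There the 2×2 minor on rows k ∈ {0, 1}, columns (i,j) ∈ {(0,0), (0,1)} is det [[-15, 33], [-6, 6]] = 108 ≠ 0, so this unfolding has rank ≥ 2; CP rank is at least every unfolding rank, so rank(T) ≥ 2. (Flattening ranks never certify an upper bound on CP rank; for that we must actually write T with 2 rank-1 terms.)
Upper bound — finding two terms. Every mode-1 slice of T is a multiple of one matrix: T[i,:,:] = a[i]·M with a = (1, -1, 0) and M = [[-15, -6, 3], [33, 6, -21], [18, 0, -18]] (rows indexed by j, columns by k). So it suffices to write M as a sum of two rank-1 matrices.
The rows of M satisfy (row 0) = −(row 1) + (row 2), so splitting by rows, M = (-1, 1, 0)(33, 6, -21)ᵀ + (1, 0, 1)(18, 0, -18)ᵀ.
Hence T = (1, -1, 0) ⊗ (-1, 1, 0) ⊗ (33, 6, -21) + (1, -1, 0) ⊗ (1, 0, 1) ⊗ (18, 0, -18), so rank(T) ≤ 2.
These bounds meet, so rank(T) = 2.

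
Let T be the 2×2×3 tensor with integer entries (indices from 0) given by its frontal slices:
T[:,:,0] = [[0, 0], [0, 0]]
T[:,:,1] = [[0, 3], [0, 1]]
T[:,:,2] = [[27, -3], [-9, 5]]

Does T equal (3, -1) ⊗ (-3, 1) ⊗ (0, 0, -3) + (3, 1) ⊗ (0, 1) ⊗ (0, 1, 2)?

Reconstruct entrywise from the claimed factors. For example, T[0,0,1] = 0 and Σₗ aₗ[0]bₗ[0]cₗ[1] = (3)·(-3)·(0) + (3)·(0)·(1) = 0; checking all 12 entries, every one matches. The claim holds.

Yes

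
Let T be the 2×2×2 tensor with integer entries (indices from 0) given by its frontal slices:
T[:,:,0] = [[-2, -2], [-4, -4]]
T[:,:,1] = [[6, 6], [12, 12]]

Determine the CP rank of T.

Lower bound: T ≠ 0 (e.g. T[0,0,0] = -2), so rank(T) ≥ 1.
Upper bound: the mode-1 fibre T[:,0,0] = [-2, -4] gives a = [1, 2] (primitive direction); the mode-2 fibre T[0,:,0] = [-2, -2] gives b = [1, 1]; then c[k] = T[0,0,k] / (a[0]·b[0]) = [-2, 6] / 1 = [-2, 6].
Expanding [1, 2] ⊗ [1, 1] ⊗ [-2, 6] reproduces all 8 entries of T, so T = [1, 2] ⊗ [1, 1] ⊗ [-2, 6] and rank(T) ≤ 1.
These bounds meet, so rank(T) = 1.

1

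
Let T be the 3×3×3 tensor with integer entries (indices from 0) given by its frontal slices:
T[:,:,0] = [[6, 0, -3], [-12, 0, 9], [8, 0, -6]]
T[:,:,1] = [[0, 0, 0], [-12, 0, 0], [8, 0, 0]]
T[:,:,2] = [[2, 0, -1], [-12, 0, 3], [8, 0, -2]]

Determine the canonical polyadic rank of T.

2

Lower bound: the mode-2 unfolding of T (rows indexed by j, columns by (i,k) = (0,0), (0,1), (0,2), (1,0), (1,1), (1,2), (2,0), (2,1), (2,2)) is [[6, 0, 2, -12, -12, -12, 8, 8, 8], [0, 0, 0, 0, 0, 0, 0, 0, 0], [-3, 0, -1, 9, 0, 3, -6, 0, -2]].
There the 2×2 minor on rows j ∈ {0, 2}, columns (i,k) ∈ {(0,0), (1,0)} is det [[6, -12], [-3, 9]] = 18 ≠ 0, so this unfolding has rank ≥ 2; CP rank is at least every unfolding rank, so rank(T) ≥ 2. (This is only a lower bound: in general the CP rank may exceed every unfolding rank, so we still need to exhibit 2 rank-1 terms summing to T.)
Upper bound — finding two terms. Write S_k = T[:,:,k] for the frontal slices: S₀ = [[6, 0, -3], [-12, 0, 9], [8, 0, -6]], S₁ = [[0, 0, 0], [-12, 0, 0], [8, 0, 0]], S₂ = [[2, 0, -1], [-12, 0, 3], [8, 0, -2]].
If T = a₁ (x) b₁ (x) c₁ + a₂ (x) b₂ (x) c₂ then each S_k = c₁[k]·a₁b₁ᵀ + c₂[k]·a₂b₂ᵀ. S₀ and S₁ are linearly independent, so a₁b₁ᵀ and a₂b₂ᵀ must span the same plane of matrices: they are the rank-1 matrices of the form x·S₀ + y·S₁.
The 2×2 minor of x·S₀ + y·S₁ on rows {0,1}, columns {0,2} is 18·x² − 36·xy = 18·(x − 2·y)(x), vanishing at (x:y) = (2:1) and (0:1).
M₁ = 2·S₀ + S₁ = [[12, 0, -6], [-36, 0, 18], [24, 0, -12]] = 6·[1, -3, 2][2, 0, -1]ᵀ and M₂ = S₁ = [[0, 0, 0], [-12, 0, 0], [8, 0, 0]] = (-4)·[0, 3, -2][1, 0, 0]ᵀ, so take a₁ = [1, -3, 2], b₁ = [2, 0, -1], a₂ = [0, 3, -2], b₂ = [1, 0, 0].
Each slice is an integer combination of E₁ = a₁b₁ᵀ and E₂ = a₂b₂ᵀ: S₀ = 3·E₁ + 2·E₂, S₁ = −4·E₂, S₂ = E₁ − 2·E₂; reading off coefficients, c₁ = [3, 0, 1] and c₂ = [2, -4, -2].
Hence T = [1, -3, 2] (x) [2, 0, -1] (x) [3, 0, 1] + [0, 3, -2] (x) [1, 0, 0] (x) [2, -4, -2], so rank(T) ≤ 2.
These bounds meet, so rank(T) = 2.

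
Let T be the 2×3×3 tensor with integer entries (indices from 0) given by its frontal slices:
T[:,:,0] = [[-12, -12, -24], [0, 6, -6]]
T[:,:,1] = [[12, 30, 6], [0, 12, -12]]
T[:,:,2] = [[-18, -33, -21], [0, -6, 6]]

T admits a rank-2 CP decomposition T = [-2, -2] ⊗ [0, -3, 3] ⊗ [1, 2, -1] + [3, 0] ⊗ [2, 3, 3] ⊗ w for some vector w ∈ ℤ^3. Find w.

w = [-2, 2, -3]

Subtract the known terms from T to get the rank-1 residual R = [3, 0] ⊗ [2, 3, 3] ⊗ w, so R[i,j,k] = a[i]·b[j]·w[k]. Pick indices with nonzero a[0]·b[0] = (3)·(2) = 6. Only the fibre through (0,0,·) is needed: R[0,0,:] = T[0,0,:] − Σₗ aₗ[0]bₗ[0]cₗ = [-12, 12, -18] − (-2)·(0)·[1, 2, -1] = [-12, 12, -18]. Then w[k] = R[0,0,k] / 6 for each k, giving w = [-12, 12, -18] / 6 = [-2, 2, -3].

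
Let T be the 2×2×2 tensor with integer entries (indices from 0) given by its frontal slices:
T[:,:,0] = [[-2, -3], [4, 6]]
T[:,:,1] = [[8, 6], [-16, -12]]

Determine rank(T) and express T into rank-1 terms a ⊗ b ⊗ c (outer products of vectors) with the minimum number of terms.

Lower bound: the mode-3 unfolding of T (rows indexed by k, columns by (i,j) = (0,0), (0,1), (1,0), (1,1)) is [[-2, -3, 4, 6], [8, 6, -16, -12]].
There the 2×2 minor on rows k ∈ {0, 1}, columns (i,j) ∈ {(0,0), (0,1)} is det [[-2, -3], [8, 6]] = 12 ≠ 0, so this unfolding has rank ≥ 2; CP rank is at least every unfolding rank, so rank(T) ≥ 2. (Unfolding ranks only ever bound the CP rank from below — rank(T) can be strictly larger than all of them — so the matching upper bound has to come from an explicit 2-term decomposition.)
Upper bound — finding two terms. Every mode-1 slice of T is a multiple of one matrix: T[i,:,:] = a[i]·M with a = (1, -2) and M = [[-2, 8], [-3, 6]] (rows indexed by j, columns by k). So it suffices to write M as a sum of two rank-1 matrices.
Splitting M by its rows (j = 0, 1), M = (1, 0)(-2, 8)ᵀ + (0, 1)(-3, 6)ᵀ.
Hence T = (1, -2) ⊗ (1, 0) ⊗ (-2, 8) + (1, -2) ⊗ (0, 1) ⊗ (-3, 6), so rank(T) ≤ 2.
These bounds meet, so rank(T) = 2.

rank(T) = 2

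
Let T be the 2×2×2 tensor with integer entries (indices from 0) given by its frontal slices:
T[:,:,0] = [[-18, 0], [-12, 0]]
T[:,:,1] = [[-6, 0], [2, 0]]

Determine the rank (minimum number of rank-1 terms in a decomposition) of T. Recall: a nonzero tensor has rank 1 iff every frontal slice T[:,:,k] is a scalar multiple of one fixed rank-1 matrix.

Lower bound: in the mode-3 unfolding of T (rows indexed by k, columns by (i,j)) the 2×2 minor on rows k ∈ {0, 1}, columns (i,j) ∈ {(0,0), (1,0)} is det [[-18, -12], [-6, 2]] = -108 ≠ 0, so that unfolding has rank ≥ 2 and hence rank(T) ≥ 2 (CP rank is at least every unfolding rank, though it can be larger).
Upper bound: T[:,j,:] = b[j]·M for every slice, with b = [1, 0] and M = [[-18, -6], [-12, 2]] (rows i, columns k).
Splitting M by its rows (i = 0, 1), M = [1, 0][-18, -6]ᵀ + [0, 1][-12, 2]ᵀ.
Hence T = [1, 0] ⊗ [1, 0] ⊗ [-18, -6] + [0, 1] ⊗ [1, 0] ⊗ [-12, 2], so rank(T) ≤ 2.
These bounds meet, so rank(T) = 2.

2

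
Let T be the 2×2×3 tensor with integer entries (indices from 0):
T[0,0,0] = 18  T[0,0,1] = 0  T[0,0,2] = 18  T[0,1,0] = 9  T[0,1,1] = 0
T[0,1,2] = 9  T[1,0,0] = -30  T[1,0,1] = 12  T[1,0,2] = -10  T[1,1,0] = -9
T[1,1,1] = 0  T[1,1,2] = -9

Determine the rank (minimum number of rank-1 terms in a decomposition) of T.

Lower bound: the mode-3 unfolding of T (rows indexed by k, columns by (i,j) = (0,0), (0,1), (1,0), (1,1)) is [[18, 9, -30, -9], [0, 0, 12, 0], [18, 9, -10, -9]].
There the 2×2 minor on rows k ∈ {0, 1}, columns (i,j) ∈ {(0,0), (1,0)} is det [[18, -30], [0, 12]] = 216 ≠ 0, so this unfolding has rank ≥ 2; CP rank is at least every unfolding rank, so rank(T) ≥ 2. (Unfolding ranks only ever bound the CP rank from below — rank(T) can be strictly larger than all of them — so the matching upper bound has to come from an explicit 2-term decomposition.)
Upper bound — finding two terms. Write S_k = T[:,:,k] for the frontal slices: S₀ = [[18, 9], [-30, -9]], S₁ = [[0, 0], [12, 0]], S₂ = [[18, 9], [-10, -9]].
If T = a₁ ⊗ b₁ ⊗ c₁ + a₂ ⊗ b₂ ⊗ c₂ then each S_k = c₁[k]·a₁b₁ᵀ + c₂[k]·a₂b₂ᵀ. S₀ and S₁ are linearly independent, so a₁b₁ᵀ and a₂b₂ᵀ must span the same plane of matrices: they are the rank-1 matrices of the form x·S₀ + y·S₁.
det(x·S₀ + y·S₁) is 108·x² − 108·xy = 108·(x − y)(x), vanishing at (x:y) = (1:1) and (0:1).
M₁ = S₀ + S₁ = [[18, 9], [-18, -9]] = 9·[1, -1][2, 1]ᵀ and M₂ = S₁ = [[0, 0], [12, 0]] = 12·[0, 1][1, 0]ᵀ, so take a₁ = [1, -1], b₁ = [2, 1], a₂ = [0, 1], b₂ = [1, 0].
Each slice is an integer combination of E₁ = a₁b₁ᵀ and E₂ = a₂b₂ᵀ: S₀ = 9·E₁ − 12·E₂, S₁ = 12·E₂, S₂ = 9·E₁ + 8·E₂; reading off coefficients, c₁ = [9, 0, 9] and c₂ = [-12, 12, 8].
Hence T = [1, -1] ⊗ [2, 1] ⊗ [9, 0, 9] + [0, 1] ⊗ [1, 0] ⊗ [-12, 12, 8], so rank(T) ≤ 2.
These bounds meet, so rank(T) = 2.

2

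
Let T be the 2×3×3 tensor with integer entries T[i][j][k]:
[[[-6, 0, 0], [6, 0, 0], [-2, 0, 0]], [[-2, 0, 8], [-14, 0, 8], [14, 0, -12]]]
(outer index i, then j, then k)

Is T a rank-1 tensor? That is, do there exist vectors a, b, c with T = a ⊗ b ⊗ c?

The mode-1 unfolding of T (rows indexed by i, columns by (j,k) = (0,0), (0,1), (0,2), (1,0), (1,1), (1,2), (2,0), (2,1), (2,2)) is [[-6, 0, 0, 6, 0, 0, -2, 0, 0], [-2, 0, 8, -14, 0, 8, 14, 0, -12]].
There the 2×2 minor on rows i ∈ {0, 1}, columns (j,k) ∈ {(0,0), (0,2)} is det [[-6, 0], [-2, 8]] = -48 ≠ 0, so this unfolding has rank ≥ 2; CP rank is at least every unfolding rank, so rank(T) ≥ 2.
In particular rank(T) ≥ 2 > 1, so T is not rank-1.

No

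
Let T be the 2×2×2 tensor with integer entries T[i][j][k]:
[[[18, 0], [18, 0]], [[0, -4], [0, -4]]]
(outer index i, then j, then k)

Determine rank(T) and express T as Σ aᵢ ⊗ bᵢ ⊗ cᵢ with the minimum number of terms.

rank(T) = 2

Lower bound: in the mode-1 unfolding of T (rows indexed by i, columns by (j,k)) the 2×2 minor on rows i ∈ {0, 1}, columns (j,k) ∈ {(0,0), (0,1)} is det [[18, 0], [0, -4]] = -72 ≠ 0, so that unfolding has rank ≥ 2 and hence rank(T) ≥ 2 (CP rank is at least every unfolding rank, though it can be larger).
Upper bound: T[:,j,:] = b[j]·M for every slice, with b = [1, 1] and M = [[18, 0], [0, -4]] (rows i, columns k).
Splitting M by its rows (i = 0, 1), M = [1, 0][18, 0]ᵀ + [0, 1][0, -4]ᵀ.
Hence T = [1, 0] ⊗ [1, 1] ⊗ [18, 0] + [0, 1] ⊗ [1, 1] ⊗ [0, -4], so rank(T) ≤ 2.
These bounds meet, so rank(T) = 2.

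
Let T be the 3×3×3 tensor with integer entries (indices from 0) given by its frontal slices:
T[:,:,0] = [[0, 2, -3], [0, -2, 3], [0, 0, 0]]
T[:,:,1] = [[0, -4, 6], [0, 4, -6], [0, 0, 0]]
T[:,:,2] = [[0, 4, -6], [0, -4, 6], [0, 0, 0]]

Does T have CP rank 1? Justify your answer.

The mode-1 fibre T[:,1,0] = [2, -2, 0] gives a = (1, -1, 0) (primitive direction); the mode-2 fibre T[0,:,0] = [0, 2, -3] gives b = (0, 2, -3); then c[k] = T[0,1,k] / (a[0]·b[1]) = [2, -4, 4] / 2 = (1, -2, 2).
Expanding (1, -1, 0) ⊗ (0, 2, -3) ⊗ (1, -2, 2) reproduces all 27 entries of T, so T = (1, -1, 0) ⊗ (0, 2, -3) ⊗ (1, -2, 2) and rank(T) ≤ 1.
Equivalently every frontal slice T[:,:,k] is c[k] times the rank-1 matrix (1, -1, 0) ⊗ (0, 2, -3). So T has rank 1 (it is nonzero).

Yes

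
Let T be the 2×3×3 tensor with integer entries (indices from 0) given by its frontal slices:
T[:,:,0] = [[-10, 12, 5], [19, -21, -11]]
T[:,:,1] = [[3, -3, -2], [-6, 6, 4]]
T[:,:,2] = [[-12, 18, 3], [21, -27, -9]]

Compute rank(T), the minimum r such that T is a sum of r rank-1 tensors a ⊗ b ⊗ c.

2

Lower bound: the mode-2 unfolding of T (rows indexed by j, columns by (i,k) = (0,0), (0,1), (0,2), (1,0), (1,1), (1,2)) is [[-10, 3, -12, 19, -6, 21], [12, -3, 18, -21, 6, -27], [5, -2, 3, -11, 4, -9]].
There the 2×2 minor on rows j ∈ {0, 1}, columns (i,k) ∈ {(0,0), (0,1)} is det [[-10, 3], [12, -3]] = -6 ≠ 0, so this unfolding has rank ≥ 2; CP rank is at least every unfolding rank, so rank(T) ≥ 2. (This is only a lower bound: in general the CP rank may exceed every unfolding rank, so we still need to exhibit 2 rank-1 terms summing to T.)
Upper bound — finding two terms. Write S_k = T[:,:,k] for the frontal slices: S₀ = [[-10, 12, 5], [19, -21, -11]], S₁ = [[3, -3, -2], [-6, 6, 4]], S₂ = [[-12, 18, 3], [21, -27, -9]].
If T = a₁ ⊗ b₁ ⊗ c₁ + a₂ ⊗ b₂ ⊗ c₂ then each S_k = c₁[k]·a₁b₁ᵀ + c₂[k]·a₂b₂ᵀ. S₀ and S₁ are linearly independent, so a₁b₁ᵀ and a₂b₂ᵀ must span the same plane of matrices: they are the rank-1 matrices of the form x·S₀ + y·S₁.
The 2×2 minor of x·S₀ + y·S₁ on rows {0,1}, columns {0,1} is −18·x² + 6·xy = (-6)·(3·x − y)(x), vanishing at (x:y) = (1:3) and (0:1).
M₁ = S₀ + 3·S₁ = [[-1, 3, -1], [1, -3, 1]] = −[1, -1][1, -3, 1]ᵀ and M₂ = S₁ = [[3, -3, -2], [-6, 6, 4]] = [1, -2][3, -3, -2]ᵀ, so take a₁ = [1, -1], b₁ = [1, -3, 1], a₂ = [1, -2], b₂ = [3, -3, -2].
Each slice is an integer combination of E₁ = a₁b₁ᵀ and E₂ = a₂b₂ᵀ: S₀ = −E₁ − 3·E₂, S₁ = E₂, S₂ = −3·E₁ − 3·E₂; reading off coefficients, c₁ = [-1, 0, -3] and c₂ = [-3, 1, -3].
Hence T = [1, -1] ⊗ [1, -3, 1] ⊗ [-1, 0, -3] + [1, -2] ⊗ [3, -3, -2] ⊗ [-3, 1, -3], so rank(T) ≤ 2.
These bounds meet, so rank(T) = 2.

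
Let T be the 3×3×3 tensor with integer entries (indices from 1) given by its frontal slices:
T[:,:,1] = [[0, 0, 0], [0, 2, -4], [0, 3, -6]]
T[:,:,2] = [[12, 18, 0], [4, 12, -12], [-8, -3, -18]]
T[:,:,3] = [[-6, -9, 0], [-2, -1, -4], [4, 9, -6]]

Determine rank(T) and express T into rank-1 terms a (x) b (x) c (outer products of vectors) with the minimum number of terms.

rank(T) = 2

Lower bound: in the mode-2 unfolding of T (rows indexed by j, columns by (i,k)) the 2×2 minor on rows j ∈ {1, 2}, columns (i,k) ∈ {(1,2), (2,1)} is det [[12, 0], [18, 2]] = 24 ≠ 0, so that unfolding has rank ≥ 2 and hence rank(T) ≥ 2 (CP rank is at least every unfolding rank, though it can be larger).
Upper bound: with S_k = T[:,:,k], the two rank-1 terms a₁b₁ᵀ, a₂b₂ᵀ are the rank-1 members of the pencil x·S₁ + y·S₂.
The 2×2 minor of x·S₁ + y·S₂ on rows {1,2}, columns {1,2} is 24·xy + 72·y² = 24·(x + 3·y)(y), vanishing at (x:y) = (3:-1) and (1:0).
M₁ = 3·S₁ − S₂ = [[-12, -18, 0], [-4, -6, 0], [8, 12, 0]] = (-2)·[3, 1, -2][2, 3, 0]ᵀ and M₂ = S₁ = [[0, 0, 0], [0, 2, -4], [0, 3, -6]] = [0, 2, 3][0, 1, -2]ᵀ, so take a₁ = [3, 1, -2], b₁ = [2, 3, 0], a₂ = [0, 2, 3], b₂ = [0, 1, -2].
Each slice is an integer combination of E₁ = a₁b₁ᵀ and E₂ = a₂b₂ᵀ: S₁ = E₂, S₂ = 2·E₁ + 3·E₂, S₃ = −E₁ + E₂; reading off coefficients, c₁ = [0, 2, -1] and c₂ = [1, 3, 1].
Hence T = [3, 1, -2] (x) [2, 3, 0] (x) [0, 2, -1] + [0, 2, 3] (x) [0, 1, -2] (x) [1, 3, 1], so rank(T) ≤ 2.
These bounds meet, so rank(T) = 2.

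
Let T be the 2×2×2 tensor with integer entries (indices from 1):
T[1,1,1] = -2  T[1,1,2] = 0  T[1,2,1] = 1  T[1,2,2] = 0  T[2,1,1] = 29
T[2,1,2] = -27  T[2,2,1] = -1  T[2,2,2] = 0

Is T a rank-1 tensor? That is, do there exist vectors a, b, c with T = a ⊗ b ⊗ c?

The mode-1 unfolding of T (rows indexed by i, columns by (j,k) = (1,1), (1,2), (2,1), (2,2)) is [[-2, 0, 1, 0], [29, -27, -1, 0]].
There the 2×2 minor on rows i ∈ {1, 2}, columns (j,k) ∈ {(1,1), (1,2)} is det [[-2, 0], [29, -27]] = 54 ≠ 0, so this unfolding has rank ≥ 2; CP rank is at least every unfolding rank, so rank(T) ≥ 2.
In particular rank(T) ≥ 2 > 1, so T is not rank-1.

No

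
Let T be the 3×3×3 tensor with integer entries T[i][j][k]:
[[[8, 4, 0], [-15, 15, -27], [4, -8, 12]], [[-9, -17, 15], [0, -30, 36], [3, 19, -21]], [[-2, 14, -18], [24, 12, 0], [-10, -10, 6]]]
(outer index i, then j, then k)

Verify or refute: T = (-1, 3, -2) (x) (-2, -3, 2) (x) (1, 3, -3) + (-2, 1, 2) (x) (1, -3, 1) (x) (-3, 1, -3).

Reconstruct entrywise from the claimed factors. For example, T[1,2,1] = 19 and Σₗ aₗ[1]bₗ[2]cₗ[1] = (3)·(2)·(3) + (1)·(1)·(1) = 19; checking all 27 entries, every one matches. The claim holds.

Yes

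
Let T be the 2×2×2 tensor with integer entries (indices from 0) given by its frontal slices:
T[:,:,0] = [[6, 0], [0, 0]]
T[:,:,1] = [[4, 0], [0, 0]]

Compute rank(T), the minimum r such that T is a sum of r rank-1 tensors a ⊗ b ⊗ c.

1

Lower bound: T ≠ 0 (e.g. T[0,0,0] = 6), so rank(T) ≥ 1.
Upper bound: if T = a ⊗ b ⊗ c then every fibre of T is a multiple of the corresponding factor, so read the factors off the fibres through the nonzero entry T[0,0,0] = 6.
The mode-1 fibre T[:,0,0] = [6, 0] gives a = (1, 0) (primitive direction); the mode-2 fibre T[0,:,0] = [6, 0] gives b = (1, 0); then c[k] = T[0,0,k] / (a[0]·b[0]) = [6, 4] / 1 = (6, 4).
Expanding (1, 0) ⊗ (1, 0) ⊗ (6, 4) reproduces all 8 entries of T, so T = (1, 0) ⊗ (1, 0) ⊗ (6, 4) and rank(T) ≤ 1.
These bounds meet, so rank(T) = 1.
Check entry T[0,0,0] = 6: (1)·(1)·(6) = 6.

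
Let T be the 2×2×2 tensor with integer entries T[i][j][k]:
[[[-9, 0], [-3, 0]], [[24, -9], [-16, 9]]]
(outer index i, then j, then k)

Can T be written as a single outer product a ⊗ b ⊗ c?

The mode-1 unfolding of T (rows indexed by i, columns by (j,k) = (0,0), (0,1), (1,0), (1,1)) is [[-9, 0, -3, 0], [24, -9, -16, 9]].
There the 2×2 minor on rows i ∈ {0, 1}, columns (j,k) ∈ {(0,0), (0,1)} is det [[-9, 0], [24, -9]] = 81 ≠ 0, so this unfolding has rank ≥ 2; CP rank is at least every unfolding rank, so rank(T) ≥ 2.
In particular rank(T) ≥ 2 > 1, so T is not rank-1.

No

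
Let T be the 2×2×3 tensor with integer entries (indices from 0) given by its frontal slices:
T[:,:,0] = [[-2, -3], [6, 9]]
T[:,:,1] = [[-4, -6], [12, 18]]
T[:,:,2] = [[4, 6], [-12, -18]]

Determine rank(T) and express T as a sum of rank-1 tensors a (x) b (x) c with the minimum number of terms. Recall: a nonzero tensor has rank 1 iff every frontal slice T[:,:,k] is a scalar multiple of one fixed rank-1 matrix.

rank(T) = 1

Lower bound: T ≠ 0 (e.g. T[0,0,0] = -2), so rank(T) ≥ 1.
Upper bound: if T = a (x) b (x) c then every fibre of T is a multiple of the corresponding factor, so read the factors off the fibres through the nonzero entry T[0,0,0] = -2.
The mode-1 fibre T[:,0,0] = [-2, 6] gives a = [1, -3] (primitive direction); the mode-2 fibre T[0,:,0] = [-2, -3] gives b = [2, 3]; then c[k] = T[0,0,k] / (a[0]·b[0]) = [-2, -4, 4] / 2 = [-1, -2, 2].
Expanding [1, -3] (x) [2, 3] (x) [-1, -2, 2] reproduces all 12 entries of T, so T = [1, -3] (x) [2, 3] (x) [-1, -2, 2] and rank(T) ≤ 1.
These bounds meet, so rank(T) = 1.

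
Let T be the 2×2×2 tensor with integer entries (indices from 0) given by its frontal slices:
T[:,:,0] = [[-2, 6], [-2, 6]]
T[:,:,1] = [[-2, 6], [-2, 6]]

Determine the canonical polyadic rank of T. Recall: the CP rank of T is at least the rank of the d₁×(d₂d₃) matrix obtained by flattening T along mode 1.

1

Lower bound: T ≠ 0 (e.g. T[0,0,0] = -2), so rank(T) ≥ 1.
Upper bound: if T = a ⊗ b ⊗ c then every fibre of T is a multiple of the corresponding factor, so read the factors off the fibres through the nonzero entry T[0,0,0] = -2.
The mode-1 fibre T[:,0,0] = [-2, -2] gives a = (1, 1) (primitive direction); the mode-2 fibre T[0,:,0] = [-2, 6] gives b = (1, -3); then c[k] = T[0,0,k] / (a[0]·b[0]) = [-2, -2] / 1 = (-2, -2).
Expanding (1, 1) ⊗ (1, -3) ⊗ (-2, -2) reproduces all 8 entries of T, so T = (1, 1) ⊗ (1, -3) ⊗ (-2, -2) and rank(T) ≤ 1.
These bounds meet, so rank(T) = 1.
Check entry T[0,0,1] = -2: (1)·(1)·(-2) = -2.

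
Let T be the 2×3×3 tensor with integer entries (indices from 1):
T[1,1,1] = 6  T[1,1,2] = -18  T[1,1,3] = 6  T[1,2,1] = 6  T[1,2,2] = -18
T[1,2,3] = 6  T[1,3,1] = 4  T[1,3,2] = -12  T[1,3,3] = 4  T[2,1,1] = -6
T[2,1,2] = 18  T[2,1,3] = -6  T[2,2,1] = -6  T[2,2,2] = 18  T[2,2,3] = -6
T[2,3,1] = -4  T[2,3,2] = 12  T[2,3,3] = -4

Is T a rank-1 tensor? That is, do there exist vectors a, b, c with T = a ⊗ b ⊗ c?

If T = a ⊗ b ⊗ c then every fibre of T is a multiple of the corresponding factor, so read the factors off the fibres through the nonzero entry T[1,1,1] = 6.
The mode-1 fibre T[:,1,1] = [6, -6] gives a = (1, -1) (primitive direction); the mode-2 fibre T[1,:,1] = [6, 6, 4] gives b = (3, 3, 2); then c[k] = T[1,1,k] / (a[1]·b[1]) = [6, -18, 6] / 3 = (2, -6, 2).
Expanding (1, -1) ⊗ (3, 3, 2) ⊗ (2, -6, 2) reproduces all 18 entries of T, so T = (1, -1) ⊗ (3, 3, 2) ⊗ (2, -6, 2) and rank(T) ≤ 1.
Equivalently every frontal slice T[:,:,k] is c[k] times the rank-1 matrix (1, -1) ⊗ (3, 3, 2). So T has rank 1 (it is nonzero).

Yes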